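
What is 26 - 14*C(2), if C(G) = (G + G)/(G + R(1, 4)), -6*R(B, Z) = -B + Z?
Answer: -34/3 ≈ -11.333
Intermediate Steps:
R(B, Z) = -Z/6 + B/6 (R(B, Z) = -(-B + Z)/6 = -(Z - B)/6 = -Z/6 + B/6)
C(G) = 2*G/(-1/2 + G) (C(G) = (G + G)/(G + (-1/6*4 + (1/6)*1)) = (2*G)/(G + (-2/3 + 1/6)) = (2*G)/(G - 1/2) = (2*G)/(-1/2 + G) = 2*G/(-1/2 + G))
26 - 14*C(2) = 26 - 56*2/(-1 + 2*2) = 26 - 56*2/(-1 + 4) = 26 - 56*2/3 = 26 - 14*8/3 = 26 - 112/3 = -34/3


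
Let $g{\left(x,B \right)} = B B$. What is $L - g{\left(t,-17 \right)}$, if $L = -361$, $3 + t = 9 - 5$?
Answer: $-650$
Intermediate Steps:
$t = 1$ ($t = -3 + \left(9 - 5\right) = -3 + 4 = 1$)
$g{\left(x,B \right)} = B^{2}$
$L - g{\left(t,-17 \right)} = -361 - \left(-17\right)^{2} = -361 - 289 = -650$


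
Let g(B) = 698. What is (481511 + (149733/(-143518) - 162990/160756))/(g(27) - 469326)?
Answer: -347158612623460/337871702591807 ≈ -1.0275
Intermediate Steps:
(481511 + (149733/(-143518) - 162990/160756))/(g(27) - 469326) = (481511 + (149733/(-143518) - 162990/160756))/(698 - 469326) = (481511 + (149733*(-1/143518) - 162990*1/160756))/(-468628) = (481511 + (-149733/143518 - 81495/80378))*(-1/468628) = (481511 - 5932809621/2883922451)*(-1/468628) = (1388634450493840/2883922451)*(-1/468628) = -347158612623460/337871702591807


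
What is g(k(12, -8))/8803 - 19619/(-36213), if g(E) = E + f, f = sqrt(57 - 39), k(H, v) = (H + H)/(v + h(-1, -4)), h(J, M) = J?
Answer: 172609489/318783039 + 3*sqrt(2)/8803 ≈ 0.54195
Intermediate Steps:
k(H, v) = 2*H/(-1 + v) (k(H, v) = (H + H)/(v - 1) = (2*H)/(-1 + v) = 2*H/(-1 + v))
f = 3*sqrt(2) (f = sqrt(18) = 3*sqrt(2) ≈ 4.2426)
g(E) = E + 3*sqrt(2)
g(k(12, -8))/8803 - 19619/(-36213) = (2*12/(-1 - 8) + 3*sqrt(2))/8803 - 19619/(-36213) = (2*12/(-9) + 3*sqrt(2))*(1/8803) - 19619*(-1/36213) = (2*12*(-1/9) + 3*sqrt(2))*(1/8803) + 19619/36213 = (-8/3 + 3*sqrt(2))*(1/8803) + 19619/36213 = (-8/26409 + 3*sqrt(2)/8803) + 19619/36213 = 172609489/318783039 + 3*sqrt(2)/8803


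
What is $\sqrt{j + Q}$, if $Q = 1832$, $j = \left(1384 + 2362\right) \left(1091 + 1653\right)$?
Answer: $2 \sqrt{2570214} \approx 3206.4$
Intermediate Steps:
$j = 10279024$ ($j = 3746 \cdot 2744 = 10279024$)
$\sqrt{j + Q} = \sqrt{10279024 + 1832} = \sqrt{10280856} = 2 \sqrt{2570214}$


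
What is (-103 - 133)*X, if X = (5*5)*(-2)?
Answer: 11800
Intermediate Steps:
X = -50 (X = 25*(-2) = -50)
(-103 - 133)*X = (-103 - 133)*(-50) = -236*(-50) = 11800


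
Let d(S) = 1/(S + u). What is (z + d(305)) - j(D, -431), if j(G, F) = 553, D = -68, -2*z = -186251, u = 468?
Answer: 143117087/1546 ≈ 92573.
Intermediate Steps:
z = 186251/2 (z = -½*(-186251) = 186251/2 ≈ 93126.)
d(S) = 1/(468 + S) (d(S) = 1/(S + 468) = 1/(468 + S))
(z + d(305)) - j(D, -431) = (186251/2 + 1/(468 + 305)) - 1*553 = (186251/2 + 1/773) - 553 = 143972025/1546 - 553 = 143117087/1546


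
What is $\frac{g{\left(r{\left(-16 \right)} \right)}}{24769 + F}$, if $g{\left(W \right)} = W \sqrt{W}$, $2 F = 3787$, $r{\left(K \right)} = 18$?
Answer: $\frac{4 \sqrt{2}}{1975} \approx 0.0028642$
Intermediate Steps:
$F = \frac{3787}{2}$ ($F = \frac{1}{2} \cdot 3787 = \frac{3787}{2} \approx 1893.5$)
$g{\left(W \right)} = W^{\frac{3}{2}}$
$\frac{g{\left(r{\left(-16 \right)} \right)}}{24769 + F} = \frac{18^{\frac{3}{2}}}{24769 + \frac{3787}{2}} = \frac{54 \sqrt{2}}{\frac{53325}{2}} = 54 \sqrt{2} \cdot \frac{2}{53325} = \frac{4 \sqrt{2}}{1975}$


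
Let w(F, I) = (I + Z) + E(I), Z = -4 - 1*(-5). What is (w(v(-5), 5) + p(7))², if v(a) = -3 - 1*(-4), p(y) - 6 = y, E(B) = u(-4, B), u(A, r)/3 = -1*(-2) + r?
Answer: 1600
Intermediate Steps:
u(A, r) = 6 + 3*r (u(A, r) = 3*(-1*(-2) + r) = 3*(2 + r) = 6 + 3*r)
E(B) = 6 + 3*B
p(y) = 6 + y
v(a) = 1 (v(a) = -3 + 4 = 1)
Z = 1 (Z = -4 + 5 = 1)
w(F, I) = 7 + 4*I (w(F, I) = (I + 1) + (6 + 3*I) = (1 + I) + (6 + 3*I) = 7 + 4*I)
(w(v(-5), 5) + p(7))² = ((7 + 4*5) + (6 + 7))² = ((7 + 20) + 13)² = (27 + 13)² = 40² = 1600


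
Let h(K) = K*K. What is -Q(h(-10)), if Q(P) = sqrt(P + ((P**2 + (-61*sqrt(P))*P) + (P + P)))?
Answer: -130*I*sqrt(3) ≈ -225.17*I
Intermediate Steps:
h(K) = K**2
Q(P) = sqrt(P**2 - 61*P**(3/2) + 3*P) (Q(P) = sqrt(P + ((P**2 - 61*P**(3/2)) + 2*P)) = sqrt(P + (P**2 - 61*P**(3/2) + 2*P)) = sqrt(P**2 - 61*P**(3/2) + 3*P))
-Q(h(-10)) = -sqrt(((-10)**2)**2 - 61*((-10)**2)**(3/2) + 3*(-10)**2) = -sqrt(100**2 - 61*100**(3/2) + 3*100) = -sqrt(10000 - 61*1000 + 300) = -sqrt(10000 - 61000 + 300) = -sqrt(-50700) = -130*I*sqrt(3)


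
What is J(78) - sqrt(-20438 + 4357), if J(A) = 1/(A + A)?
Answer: 1/156 - I*sqrt(16081) ≈ 0.0064103 - 126.81*I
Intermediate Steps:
J(A) = 1/(2*A)
J(78) - sqrt(-20438 + 4357) = (1/2)/78 - sqrt(-20438 + 4357) = (1/2)*(1/78) - sqrt(-16081) = 1/156 - I*sqrt(16081)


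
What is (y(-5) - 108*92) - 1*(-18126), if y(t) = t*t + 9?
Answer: 8224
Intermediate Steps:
y(t) = 9 + t² (y(t) = t² + 9 = 9 + t²)
(y(-5) - 108*92) - 1*(-18126) = ((9 + (-5)²) - 108*92) - 1*(-18126) = ((9 + 25) - 9936) + 18126 = (34 - 9936) + 18126 = -9902 + 18126 = 8224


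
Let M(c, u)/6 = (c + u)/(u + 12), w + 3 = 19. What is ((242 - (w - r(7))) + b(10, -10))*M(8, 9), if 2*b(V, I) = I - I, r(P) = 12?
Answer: 1156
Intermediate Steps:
w = 16 (w = -3 + 19 = 16)
M(c, u) = 6*(c + u)/(12 + u) (M(c, u) = 6*((c + u)/(u + 12)) = 6*((c + u)/(12 + u)) = 6*(c + u)/(12 + u))
b(V, I) = 0 (b(V, I) = (I - I)/2 = (½)*0 = 0)
((242 - (w - r(7))) + b(10, -10))*M(8, 9) = ((242 - (16 - 1*12)) + 0)*(6*(8 + 9)/(12 + 9)) = ((242 - (16 - 12)) + 0)*(6*17/21) = ((242 - 1*4) + 0)*(6*(1/21)*17) = ((242 - 4) + 0)*(34/7) = (238 + 0)*(34/7) = 238*(34/7) = 1156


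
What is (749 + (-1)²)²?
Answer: 562500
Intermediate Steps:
(749 + (-1)²)² = (749 + 1)² = 750² = 562500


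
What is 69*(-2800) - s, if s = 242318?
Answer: -435518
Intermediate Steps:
69*(-2800) - s = 69*(-2800) - 1*242318 = -193200 - 242318 = -435518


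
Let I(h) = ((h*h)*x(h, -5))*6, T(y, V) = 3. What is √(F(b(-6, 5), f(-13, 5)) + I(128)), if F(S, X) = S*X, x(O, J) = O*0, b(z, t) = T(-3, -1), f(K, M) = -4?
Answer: 2*I*√3 ≈ 3.4641*I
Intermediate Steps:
b(z, t) = 3
x(O, J) = 0
I(h) = 0 (I(h) = ((h*h)*0)*6 = (h²*0)*6 = 0*6 = 0)
√(F(b(-6, 5), f(-13, 5)) + I(128)) = √(3*(-4) + 0) = √(-12 + 0) = √(-12) = 2*I*√3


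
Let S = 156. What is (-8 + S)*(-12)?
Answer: -1776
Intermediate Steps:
(-8 + S)*(-12) = (-8 + 156)*(-12) = 148*(-12) = -1776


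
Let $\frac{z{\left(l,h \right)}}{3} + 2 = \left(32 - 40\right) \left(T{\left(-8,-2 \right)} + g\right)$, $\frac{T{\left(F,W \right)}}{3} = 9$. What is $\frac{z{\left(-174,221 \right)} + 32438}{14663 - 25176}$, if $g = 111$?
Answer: $- \frac{29120}{10513} \approx -2.7699$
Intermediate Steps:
$T{\left(F,W \right)} = 27$ ($T{\left(F,W \right)} = 3 \cdot 9 = 27$)
$z{\left(l,h \right)} = -3318$ ($z{\left(l,h \right)} = -6 + 3 \left(32 - 40\right) \left(27 + 111\right) = -6 + 3 \left(\left(-8\right) 138\right) = -6 + 3 \left(-1104\right) = -6 - 3312 = -3318$)
$\frac{z{\left(-174,221 \right)} + 32438}{14663 - 25176} = \frac{-3318 + 32438}{14663 - 25176} = \frac{29120}{-10513} = 29120 \left(- \frac{1}{10513}\right) = - \frac{29120}{10513}$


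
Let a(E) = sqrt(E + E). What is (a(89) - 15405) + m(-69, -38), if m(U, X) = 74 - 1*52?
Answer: -15383 + sqrt(178) ≈ -15370.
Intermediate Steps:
m(U, X) = 22 (m(U, X) = 74 - 52 = 22)
a(E) = sqrt(2)*sqrt(E) (a(E) = sqrt(2*E) = sqrt(2)*sqrt(E))
(a(89) - 15405) + m(-69, -38) = (sqrt(2)*sqrt(89) - 15405) + 22 = (sqrt(178) - 15405) + 22 = (-15405 + sqrt(178)) + 22 = -15383 + sqrt(178)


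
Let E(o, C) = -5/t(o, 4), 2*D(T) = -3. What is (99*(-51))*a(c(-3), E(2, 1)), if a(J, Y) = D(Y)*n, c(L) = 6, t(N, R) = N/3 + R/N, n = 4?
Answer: 30294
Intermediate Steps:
D(T) = -3/2 (D(T) = (½)*(-3) = -3/2)
t(N, R) = N/3 + R/N (t(N, R) = N*(⅓) + R/N = N/3 + R/N)
E(o, C) = -5/(4/o + o/3) (E(o, C) = -5/(o/3 + 4/o) = -5/(4/o + o/3))
a(J, Y) = -6 (a(J, Y) = -3/2*4 = -6)
(99*(-51))*a(c(-3), E(2, 1)) = (99*(-51))*(-6) = -5049*(-6) = 30294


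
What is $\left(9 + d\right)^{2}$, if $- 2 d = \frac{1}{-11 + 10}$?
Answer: $\frac{361}{4} \approx 90.25$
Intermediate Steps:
$d = \frac{1}{2}$ ($d = - \frac{1}{2 \left(-11 + 10\right)} = - \frac{1}{2 \left(-1\right)} = \left(- \frac{1}{2}\right) \left(-1\right) = \frac{1}{2} \approx 0.5$)
$\left(9 + d\right)^{2} = \left(9 + \frac{1}{2}\right)^{2} = \left(\frac{19}{2}\right)^{2} = \frac{361}{4}$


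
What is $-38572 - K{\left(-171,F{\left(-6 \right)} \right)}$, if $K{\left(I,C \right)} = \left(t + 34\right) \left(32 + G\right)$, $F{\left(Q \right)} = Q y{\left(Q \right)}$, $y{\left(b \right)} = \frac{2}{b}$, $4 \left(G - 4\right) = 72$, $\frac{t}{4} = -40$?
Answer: $-31768$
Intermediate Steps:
$t = -160$ ($t = 4 \left(-40\right) = -160$)
$G = 22$ ($G = 4 + \frac{1}{4} \cdot 72 = 4 + 18 = 22$)
$F{\left(Q \right)} = 2$ ($F{\left(Q \right)} = Q \frac{2}{Q} = 2$)
$K{\left(I,C \right)} = -6804$ ($K{\left(I,C \right)} = \left(-160 + 34\right) \left(32 + 22\right) = \left(-126\right) 54 = -6804$)
$-38572 - K{\left(-171,F{\left(-6 \right)} \right)} = -38572 - -6804 = -38572 + 6804 = -31768$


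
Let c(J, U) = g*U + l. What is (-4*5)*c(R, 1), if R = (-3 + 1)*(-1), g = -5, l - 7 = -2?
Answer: 0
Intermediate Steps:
l = 5 (l = 7 - 2 = 5)
R = 2 (R = -2*(-1) = 2)
c(J, U) = 5 - 5*U (c(J, U) = -5*U + 5 = 5 - 5*U)
(-4*5)*c(R, 1) = (-4*5)*(5 - 5*1) = -20*(5 - 5) = -20*0 = 0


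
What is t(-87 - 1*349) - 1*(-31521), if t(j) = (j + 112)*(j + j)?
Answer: 314049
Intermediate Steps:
t(j) = 2*j*(112 + j) (t(j) = (112 + j)*(2*j) = 2*j*(112 + j))
t(-87 - 1*349) - 1*(-31521) = 2*(-87 - 1*349)*(112 + (-87 - 1*349)) - 1*(-31521) = 2*(-87 - 349)*(112 + (-87 - 349)) + 31521 = 2*(-436)*(112 - 436) + 31521 = 2*(-436)*(-324) + 31521 = 282528 + 31521 = 314049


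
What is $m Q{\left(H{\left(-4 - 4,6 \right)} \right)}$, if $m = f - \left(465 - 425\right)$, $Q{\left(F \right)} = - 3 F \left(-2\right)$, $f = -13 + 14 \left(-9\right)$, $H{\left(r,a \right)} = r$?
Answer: $8592$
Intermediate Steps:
$f = -139$ ($f = -13 - 126 = -139$)
$Q{\left(F \right)} = 6 F$
$m = -179$ ($m = -139 - \left(465 - 425\right) = -139 - 40 = -179$)
$m Q{\left(H{\left(-4 - 4,6 \right)} \right)} = - 179 \cdot 6 \left(-4 - 4\right) = - 179 \cdot 6 \left(-8\right) = \left(-179\right) \left(-48\right) = 8592$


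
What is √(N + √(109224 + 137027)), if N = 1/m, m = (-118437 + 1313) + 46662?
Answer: √(-1438 + 101324356*√246251)/10066 ≈ 22.276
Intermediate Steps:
m = -70462 (m = -117124 + 46662 = -70462)
N = -1/70462 (N = 1/(-70462) = -1/70462 ≈ -1.4192e-5)
√(N + √(109224 + 137027)) = √(-1/70462 + √(109224 + 137027)) = √(-1/70462 + √246251)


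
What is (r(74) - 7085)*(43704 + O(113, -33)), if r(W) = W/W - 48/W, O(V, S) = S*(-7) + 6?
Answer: -11518342212/37 ≈ -3.1131e+8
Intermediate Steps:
O(V, S) = 6 - 7*S (O(V, S) = -7*S + 6 = 6 - 7*S)
r(W) = 1 - 48/W
(r(74) - 7085)*(43704 + O(113, -33)) = ((-48 + 74)/74 - 7085)*(43704 + (6 - 7*(-33))) = ((1/74)*26 - 7085)*(43704 + (6 + 231)) = (13/37 - 7085)*(43704 + 237) = -262132/37*43941 = -11518342212/37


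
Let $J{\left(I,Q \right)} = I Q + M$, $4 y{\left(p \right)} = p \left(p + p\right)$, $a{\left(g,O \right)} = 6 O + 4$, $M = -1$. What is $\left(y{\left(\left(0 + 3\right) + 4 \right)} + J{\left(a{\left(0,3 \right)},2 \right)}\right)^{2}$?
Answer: $\frac{18225}{4} \approx 4556.3$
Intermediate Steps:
$a{\left(g,O \right)} = 4 + 6 O$
$y{\left(p \right)} = \frac{p^{2}}{2}$ ($y{\left(p \right)} = \frac{p \left(p + p\right)}{4} = \frac{p 2 p}{4} = \frac{2 p^{2}}{4} = \frac{p^{2}}{2}$)
$J{\left(I,Q \right)} = -1 + I Q$ ($J{\left(I,Q \right)} = I Q - 1 = -1 + I Q$)
$\left(y{\left(\left(0 + 3\right) + 4 \right)} + J{\left(a{\left(0,3 \right)},2 \right)}\right)^{2} = \left(\frac{\left(\left(0 + 3\right) + 4\right)^{2}}{2} - \left(1 - \left(4 + 6 \cdot 3\right) 2\right)\right)^{2} = \left(\frac{\left(3 + 4\right)^{2}}{2} - \left(1 - \left(4 + 18\right) 2\right)\right)^{2} = \left(\frac{7^{2}}{2} + \left(-1 + 22 \cdot 2\right)\right)^{2} = \left(\frac{1}{2} \cdot 49 + \left(-1 + 44\right)\right)^{2} = \left(\frac{49}{2} + 43\right)^{2} = \left(\frac{135}{2}\right)^{2} = \frac{18225}{4}$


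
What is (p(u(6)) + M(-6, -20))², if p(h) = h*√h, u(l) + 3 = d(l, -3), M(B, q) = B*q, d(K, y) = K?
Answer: 14427 + 720*√3 ≈ 15674.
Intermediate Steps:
u(l) = -3 + l
p(h) = h^(3/2)
(p(u(6)) + M(-6, -20))² = ((-3 + 6)^(3/2) - 6*(-20))² = (3^(3/2) + 120)² = (3*√3 + 120)² = (120 + 3*√3)²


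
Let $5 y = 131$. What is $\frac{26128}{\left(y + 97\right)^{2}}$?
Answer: $\frac{40825}{23716} \approx 1.7214$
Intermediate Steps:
$y = \frac{131}{5}$ ($y = \frac{1}{5} \cdot 131 = \frac{131}{5} \approx 26.2$)
$\frac{26128}{\left(y + 97\right)^{2}} = \frac{26128}{\left(\frac{131}{5} + 97\right)^{2}} = \frac{26128}{\left(\frac{616}{5}\right)^{2}} = \frac{26128}{\frac{379456}{25}} = 26128 \cdot \frac{25}{379456} = \frac{40825}{23716}$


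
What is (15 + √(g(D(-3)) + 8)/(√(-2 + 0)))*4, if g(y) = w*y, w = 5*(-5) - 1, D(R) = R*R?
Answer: 60 + 4*√113 ≈ 102.52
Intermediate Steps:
D(R) = R²
w = -26 (w = -25 - 1 = -26)
g(y) = -26*y
(15 + √(g(D(-3)) + 8)/(√(-2 + 0)))*4 = (15 + √(-26*(-3)² + 8)/(√(-2 + 0)))*4 = (15 + √(-26*9 + 8)/(√(-2)))*4 = (15 + √(-234 + 8)/((I*√2)))*4 = (15 + √(-226)*(-I*√2/2))*4 = (15 + (I*√226)*(-I*√2/2))*4 = (15 + √113)*4 = 60 + 4*√113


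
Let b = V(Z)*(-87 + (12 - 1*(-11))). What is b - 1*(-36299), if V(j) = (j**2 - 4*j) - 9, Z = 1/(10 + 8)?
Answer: 2988011/81 ≈ 36889.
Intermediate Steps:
Z = 1/18 ≈ 0.055556
V(j) = -9 + j**2 - 4*j
b = 47792/81 (b = (-9 + (1/18)**2 - 4*1/18)*(-87 + (12 - 1*(-11))) = (-9 + 1/324 - 2/9)*(-87 + (12 + 11)) = -2987*(-87 + 23)/324 = -2987/324*(-64) = 47792/81 ≈ 590.02)
b - 1*(-36299) = 47792/81 - 1*(-36299) = 47792/81 + 36299 = 2988011/81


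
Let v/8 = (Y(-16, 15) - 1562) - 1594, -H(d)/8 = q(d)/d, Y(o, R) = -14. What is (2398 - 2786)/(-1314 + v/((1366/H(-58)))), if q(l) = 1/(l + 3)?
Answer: 42268138/143140117 ≈ 0.29529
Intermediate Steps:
q(l) = 1/(3 + l)
H(d) = -8/(d*(3 + d)) (H(d) = -8/((3 + d)*d) = -8/(d*(3 + d)))
v = -25360 (v = 8*((-14 - 1562) - 1594) = 8*(-1576 - 1594) = 8*(-3170) = -25360)
(2398 - 2786)/(-1314 + v/((1366/H(-58)))) = (2398 - 2786)/(-1314 - 25360*2/(19807*(3 - 58))) = -388/(-1314 - 25360/(1366/((-8*(-1/58)/(-55))))) = -388/(-1314 - 25360/(1366/((-8*(-1/58)*(-1/55))))) = -388/(-1314 - 25360/(1366/(-4/1595))) = -388/(-1314 - 25360/(1366*(-1595/4))) = -388/(-1314 - 25360/(-1089385/2)) = -388/(-1314 - 25360*(-2/1089385)) = -388/(-1314 + 10144/217877) = -388/(-286280234/217877) = -388*(-217877/286280234) = 42268138/143140117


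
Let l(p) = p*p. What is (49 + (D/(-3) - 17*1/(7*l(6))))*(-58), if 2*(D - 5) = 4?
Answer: -340547/126 ≈ -2702.8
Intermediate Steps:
D = 7 (D = 5 + (½)*4 = 5 + 2 = 7)
l(p) = p²
(49 + (D/(-3) - 17*1/(7*l(6))))*(-58) = (49 + (7/(-3) - 17/(7*6²)))*(-58) = (49 + (7*(-⅓) - 17/(7*36)))*(-58) = (49 + (-7/3 - 17/252))*(-58) = (49 - 605/252)*(-58) = (11743/252)*(-58) = -340547/126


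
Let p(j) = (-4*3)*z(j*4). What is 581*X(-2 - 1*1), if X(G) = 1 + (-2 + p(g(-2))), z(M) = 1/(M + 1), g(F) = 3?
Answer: -14525/13 ≈ -1117.3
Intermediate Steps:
z(M) = 1/(1 + M)
p(j) = -12/(1 + 4*j) (p(j) = (-4*3)/(1 + j*4) = -12/(1 + 4*j))
X(G) = -25/13 (X(G) = 1 + (-2 - 12/(1 + 4*3)) = 1 + (-2 - 12/(1 + 12)) = 1 + (-2 - 12/13) = 1 - 38/13 = -25/13)
581*X(-2 - 1*1) = 581*(-25/13) = -14525/13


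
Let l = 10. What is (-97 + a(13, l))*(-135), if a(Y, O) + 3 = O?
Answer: 12150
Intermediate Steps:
a(Y, O) = -3 + O
(-97 + a(13, l))*(-135) = (-97 + (-3 + 10))*(-135) = (-97 + 7)*(-135) = -90*(-135) = 12150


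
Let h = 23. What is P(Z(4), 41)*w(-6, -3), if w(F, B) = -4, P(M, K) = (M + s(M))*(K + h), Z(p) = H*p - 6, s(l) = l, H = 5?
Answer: -7168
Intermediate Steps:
Z(p) = -6 + 5*p (Z(p) = 5*p - 6 = -6 + 5*p)
P(M, K) = 2*M*(23 + K) (P(M, K) = (M + M)*(K + 23) = (2*M)*(23 + K) = 2*M*(23 + K))
P(Z(4), 41)*w(-6, -3) = (2*(-6 + 5*4)*(23 + 41))*(-4) = (2*(-6 + 20)*64)*(-4) = (2*14*64)*(-4) = 1792*(-4) = -7168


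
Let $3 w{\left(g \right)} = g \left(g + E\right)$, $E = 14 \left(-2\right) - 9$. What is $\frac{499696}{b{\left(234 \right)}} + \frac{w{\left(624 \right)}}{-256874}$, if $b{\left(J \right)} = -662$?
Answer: $- \frac{32109934464}{42512647} \approx -755.3$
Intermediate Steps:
$E = -37$ ($E = -28 - 9 = -37$)
$w{\left(g \right)} = \frac{g \left(-37 + g\right)}{3}$ ($w{\left(g \right)} = \frac{g \left(g - 37\right)}{3} = \frac{g \left(-37 + g\right)}{3}$)
$\frac{499696}{b{\left(234 \right)}} + \frac{w{\left(624 \right)}}{-256874} = \frac{499696}{-662} + \frac{\frac{1}{3} \cdot 624 \left(-37 + 624\right)}{-256874} = 499696 \left(- \frac{1}{662}\right) + \frac{1}{3} \cdot 624 \cdot 587 \left(- \frac{1}{256874}\right) = - \frac{249848}{331} + 122096 \left(- \frac{1}{256874}\right) = - \frac{249848}{331} - \frac{61048}{128437} = - \frac{32109934464}{42512647}$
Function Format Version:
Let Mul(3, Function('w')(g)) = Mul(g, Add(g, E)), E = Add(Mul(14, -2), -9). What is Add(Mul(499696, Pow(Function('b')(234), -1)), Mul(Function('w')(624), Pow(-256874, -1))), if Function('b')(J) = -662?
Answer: Rational(-32109934464, 42512647) ≈ -755.30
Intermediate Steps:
E = -37 (E = Add(-28, -9) = -37)
Function('w')(g) = Mul(Rational(1, 3), g, Add(-37, g)) (Function('w')(g) = Mul(Rational(1, 3), Mul(g, Add(g, -37))) = Mul(Rational(1, 3), Mul(g, Add(-37, g))) = Mul(Rational(1, 3), g, Add(-37, g)))
Add(Mul(499696, Pow(Function('b')(234), -1)), Mul(Function('w')(624), Pow(-256874, -1))) = Add(Mul(499696, Pow(-662, -1)), Mul(Mul(Rational(1, 3), 624, Add(-37, 624)), Pow(-256874, -1))) = Add(Mul(499696, Rational(-1, 662)), Mul(Mul(Rational(1, 3), 624, 587), Rational(-1, 256874))) = Add(Rational(-249848, 331), Mul(122096, Rational(-1, 256874))) = Add(Rational(-249848, 331), Rational(-61048, 128437)) = Rational(-32109934464, 42512647)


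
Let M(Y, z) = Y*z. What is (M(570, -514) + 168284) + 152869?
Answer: 28173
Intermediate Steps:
(M(570, -514) + 168284) + 152869 = (570*(-514) + 168284) + 152869 = (-292980 + 168284) + 152869 = -124696 + 152869 = 28173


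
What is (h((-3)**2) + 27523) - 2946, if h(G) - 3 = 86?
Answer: 24666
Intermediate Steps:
h(G) = 89 (h(G) = 3 + 86 = 89)
(h((-3)**2) + 27523) - 2946 = (89 + 27523) - 2946 = 27612 - 2946 = 24666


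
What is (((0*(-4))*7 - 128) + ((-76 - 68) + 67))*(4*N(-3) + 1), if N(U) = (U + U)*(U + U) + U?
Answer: -27265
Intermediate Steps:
N(U) = U + 4*U**2 (N(U) = (2*U)*(2*U) + U = 4*U**2 + U = U + 4*U**2)
(((0*(-4))*7 - 128) + ((-76 - 68) + 67))*(4*N(-3) + 1) = (((0*(-4))*7 - 128) + ((-76 - 68) + 67))*(4*(-3*(1 + 4*(-3))) + 1) = ((0*7 - 128) + (-144 + 67))*(4*(-3*(1 - 12)) + 1) = ((0 - 128) - 77)*(4*(-3*(-11)) + 1) = (-128 - 77)*(4*33 + 1) = -205*(132 + 1) = -205*133 = -27265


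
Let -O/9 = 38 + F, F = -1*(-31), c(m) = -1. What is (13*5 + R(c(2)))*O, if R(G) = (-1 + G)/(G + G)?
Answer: -40986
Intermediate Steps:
F = 31
R(G) = (-1 + G)/(2*G) (R(G) = (-1 + G)/((2*G)) = (-1 + G)*(1/(2*G)) = (-1 + G)/(2*G))
O = -621 (O = -9*(38 + 31) = -9*69 = -621)
(13*5 + R(c(2)))*O = (13*5 + (½)*(-1 - 1)/(-1))*(-621) = (65 + (½)*(-1)*(-2))*(-621) = (65 + 1)*(-621) = 66*(-621) = -40986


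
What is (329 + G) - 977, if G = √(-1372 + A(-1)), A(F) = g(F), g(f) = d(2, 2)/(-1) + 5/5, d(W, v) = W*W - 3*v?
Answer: -648 + 37*I ≈ -648.0 + 37.0*I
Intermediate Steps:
d(W, v) = W² - 3*v
g(f) = 3 (g(f) = (2² - 3*2)/(-1) + 5/5 = (4 - 6)*(-1) + 5*(⅕) = -2*(-1) + 1 = 2 + 1 = 3)
A(F) = 3
G = 37*I (G = √(-1372 + 3) = √(-1369) = 37*I ≈ 37.0*I)
(329 + G) - 977 = (329 + 37*I) - 977 = -648 + 37*I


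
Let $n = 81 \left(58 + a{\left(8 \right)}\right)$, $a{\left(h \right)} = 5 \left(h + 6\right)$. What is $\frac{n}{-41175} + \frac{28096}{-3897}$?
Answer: $- \frac{44342848}{5942925} \approx -7.4614$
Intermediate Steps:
$a{\left(h \right)} = 30 + 5 h$ ($a{\left(h \right)} = 5 \left(6 + h\right) = 30 + 5 h$)
$n = 10368$ ($n = 81 \left(58 + \left(30 + 5 \cdot 8\right)\right) = 81 \left(58 + \left(30 + 40\right)\right) = 81 \left(58 + 70\right) = 81 \cdot 128 = 10368$)
$\frac{n}{-41175} + \frac{28096}{-3897} = \frac{10368}{-41175} + \frac{28096}{-3897} = 10368 \left(- \frac{1}{41175}\right) + 28096 \left(- \frac{1}{3897}\right) = - \frac{384}{1525} - \frac{28096}{3897} = - \frac{44342848}{5942925}$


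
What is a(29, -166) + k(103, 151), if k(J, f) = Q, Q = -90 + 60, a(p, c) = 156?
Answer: 126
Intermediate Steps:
Q = -30
k(J, f) = -30
a(29, -166) + k(103, 151) = 156 - 30 = 126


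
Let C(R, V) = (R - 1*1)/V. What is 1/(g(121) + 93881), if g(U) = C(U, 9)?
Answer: 3/281683 ≈ 1.0650e-5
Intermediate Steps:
C(R, V) = (-1 + R)/V (C(R, V) = (R - 1)/V = (-1 + R)/V)
g(U) = -1/9 + U/9 (g(U) = (-1 + U)/9 = -1/9 + U/9)
1/(g(121) + 93881) = 1/((-1/9 + (1/9)*121) + 93881) = 1/((-1/9 + 121/9) + 93881) = 1/(40/3 + 93881) = 1/(281683/3) = 3/281683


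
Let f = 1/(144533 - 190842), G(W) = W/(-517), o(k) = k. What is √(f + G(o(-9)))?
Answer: 2*√2491522467698/23941753 ≈ 0.13186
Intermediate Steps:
G(W) = -W/517 (G(W) = W*(-1/517) = -W/517)
f = -1/46309 (f = 1/(-46309) = -1/46309 ≈ -2.1594e-5)
√(f + G(o(-9))) = √(-1/46309 - 1/517*(-9)) = √(-1/46309 + 9/517) = √(416264/23941753) = 2*√2491522467698/23941753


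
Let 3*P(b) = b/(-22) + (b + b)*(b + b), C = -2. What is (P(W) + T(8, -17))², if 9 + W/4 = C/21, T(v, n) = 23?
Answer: 677319623383225/211789809 ≈ 3.1981e+6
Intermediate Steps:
W = -764/21 (W = -36 + 4*(-2/21) = -36 - 8/21 = -764/21 ≈ -36.381)
P(b) = -b/66 + 4*b²/3 (P(b) = (b/(-22) + (b + b)*(b + b))/3 = (-b/22 + (2*b)*(2*b))/3 = (-b/22 + 4*b²)/3 = (4*b² - b/22)/3 = -b/66 + 4*b²/3)
(P(W) + T(8, -17))² = ((1/66)*(-764/21)*(-1 + 88*(-764/21)) + 23)² = ((1/66)*(-764/21)*(-1 - 67232/21) + 23)² = ((1/66)*(-764/21)*(-67253/21) + 23)² = (25690646/14553 + 23)² = (26025365/14553)² = 677319623383225/211789809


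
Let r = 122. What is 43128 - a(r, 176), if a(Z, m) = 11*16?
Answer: 42952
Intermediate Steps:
a(Z, m) = 176
43128 - a(r, 176) = 43128 - 1*176 = 43128 - 176 = 42952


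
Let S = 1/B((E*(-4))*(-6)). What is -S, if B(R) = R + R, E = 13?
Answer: -1/624 ≈ -0.0016026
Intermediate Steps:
B(R) = 2*R
S = 1/624 (S = 1/(2*((13*(-4))*(-6))) = 1/(2*(-52*(-6))) = 1/(2*312) = 1/624 ≈ 0.0016026)
-S = -1*1/624 = -1/624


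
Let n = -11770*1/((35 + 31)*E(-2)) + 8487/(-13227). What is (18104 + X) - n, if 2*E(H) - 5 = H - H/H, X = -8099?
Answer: 134703437/13227 ≈ 10184.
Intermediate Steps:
E(H) = 2 + H/2 (E(H) = 5/2 + (H - H/H)/2 = 5/2 + (H - 1*1)/2 = 5/2 + (H - 1)/2 = 5/2 + (-1 + H)/2 = 5/2 + (-½ + H/2) = 2 + H/2)
n = -2367302/13227 (n = -11770*1/((2 + (½)*(-2))*(35 + 31)) + 8487/(-13227) = -11770*1/(66*(2 - 1)) + 8487*(-1/13227) = -11770/(66*1) - 2829/4409 = -11770/66 - 2829/4409 = -11770*1/66 - 2829/4409 = -535/3 - 2829/4409 = -2367302/13227 ≈ -178.97)
(18104 + X) - n = (18104 - 8099) - 1*(-2367302/13227) = 10005 + 2367302/13227 = 134703437/13227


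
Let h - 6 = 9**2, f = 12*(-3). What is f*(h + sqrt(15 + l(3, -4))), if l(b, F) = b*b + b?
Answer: -3132 - 108*sqrt(3) ≈ -3319.1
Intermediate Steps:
f = -36
l(b, F) = b + b**2 (l(b, F) = b**2 + b = b + b**2)
h = 87 (h = 6 + 9**2 = 6 + 81 = 87)
f*(h + sqrt(15 + l(3, -4))) = -36*(87 + sqrt(15 + 3*(1 + 3))) = -36*(87 + sqrt(15 + 3*4)) = -36*(87 + sqrt(15 + 12)) = -36*(87 + sqrt(27)) = -36*(87 + 3*sqrt(3)) = -3132 - 108*sqrt(3)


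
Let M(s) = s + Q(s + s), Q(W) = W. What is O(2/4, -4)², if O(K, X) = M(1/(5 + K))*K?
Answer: 9/121 ≈ 0.074380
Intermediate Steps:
M(s) = 3*s (M(s) = s + (s + s) = s + 2*s = 3*s)
O(K, X) = 3*K/(5 + K) (O(K, X) = (3/(5 + K))*K = 3*K/(5 + K))
O(2/4, -4)² = (3*(2/4)/(5 + 2/4))² = (3*(2*(¼))/(5 + 2*(¼)))² = (3*(½)/(5 + ½))² = (3*(½)/(11/2))² = (3*(½)*(2/11))² = (3/11)² = 9/121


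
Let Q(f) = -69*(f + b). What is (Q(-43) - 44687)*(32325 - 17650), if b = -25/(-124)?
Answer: -75943198375/124 ≈ -6.1245e+8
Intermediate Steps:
b = 25/124 (b = -25*(-1/124) = 25/124 ≈ 0.20161)
Q(f) = -1725/124 - 69*f (Q(f) = -69*(f + 25/124) = -69*(25/124 + f) = -1725/124 - 69*f)
(Q(-43) - 44687)*(32325 - 17650) = ((-1725/124 - 69*(-43)) - 44687)*(32325 - 17650) = ((-1725/124 + 2967) - 44687)*14675 = (366183/124 - 44687)*14675 = -5175005/124*14675 = -75943198375/124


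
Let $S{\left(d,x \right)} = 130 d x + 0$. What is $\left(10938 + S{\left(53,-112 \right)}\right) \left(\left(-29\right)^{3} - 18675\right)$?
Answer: $32760593488$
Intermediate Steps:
$S{\left(d,x \right)} = 130 d x$ ($S{\left(d,x \right)} = 130 d x + 0 = 130 d x$)
$\left(10938 + S{\left(53,-112 \right)}\right) \left(\left(-29\right)^{3} - 18675\right) = \left(10938 + 130 \cdot 53 \left(-112\right)\right) \left(\left(-29\right)^{3} - 18675\right) = \left(10938 - 771680\right) \left(-24389 - 18675\right) = \left(-760742\right) \left(-43064\right) = 32760593488$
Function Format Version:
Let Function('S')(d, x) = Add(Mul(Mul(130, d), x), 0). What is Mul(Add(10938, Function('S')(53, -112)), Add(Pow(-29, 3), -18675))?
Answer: 32760593488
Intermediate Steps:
Function('S')(d, x) = Mul(130, d, x) (Function('S')(d, x) = Add(Mul(130, d, x), 0) = Mul(130, d, x))
Mul(Add(10938, Function('S')(53, -112)), Add(Pow(-29, 3), -18675)) = Mul(Add(10938, Mul(130, 53, -112)), Add(Pow(-29, 3), -18675)) = Mul(Add(10938, -771680), Add(-24389, -18675)) = Mul(-760742, -43064) = 32760593488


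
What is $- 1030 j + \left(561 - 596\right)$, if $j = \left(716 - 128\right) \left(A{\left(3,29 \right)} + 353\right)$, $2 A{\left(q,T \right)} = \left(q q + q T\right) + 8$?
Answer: $-245284235$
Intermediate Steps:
$A{\left(q,T \right)} = 4 + \frac{q^{2}}{2} + \frac{T q}{2}$ ($A{\left(q,T \right)} = \frac{\left(q q + q T\right) + 8}{2} = \frac{\left(q^{2} + T q\right) + 8}{2} = \frac{8 + q^{2} + T q}{2} = 4 + \frac{q^{2}}{2} + \frac{T q}{2}$)
$j = 238140$ ($j = \left(716 - 128\right) \left(\left(4 + \frac{3^{2}}{2} + \frac{1}{2} \cdot 29 \cdot 3\right) + 353\right) = 588 \left(\left(4 + \frac{1}{2} \cdot 9 + \frac{87}{2}\right) + 353\right) = 588 \left(\left(4 + \frac{9}{2} + \frac{87}{2}\right) + 353\right) = 588 \left(52 + 353\right) = 588 \cdot 405 = 238140$)
$- 1030 j + \left(561 - 596\right) = \left(-1030\right) 238140 + \left(561 - 596\right) = -245284200 + \left(561 - 596\right) = -245284200 - 35 = -245284235$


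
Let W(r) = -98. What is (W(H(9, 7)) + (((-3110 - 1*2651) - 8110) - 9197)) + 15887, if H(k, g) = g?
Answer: -7279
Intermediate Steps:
(W(H(9, 7)) + (((-3110 - 1*2651) - 8110) - 9197)) + 15887 = (-98 + (((-3110 - 1*2651) - 8110) - 9197)) + 15887 = (-98 + (((-3110 - 2651) - 8110) - 9197)) + 15887 = (-98 + ((-5761 - 8110) - 9197)) + 15887 = (-98 + (-13871 - 9197)) + 15887 = (-98 - 23068) + 15887 = -23166 + 15887 = -7279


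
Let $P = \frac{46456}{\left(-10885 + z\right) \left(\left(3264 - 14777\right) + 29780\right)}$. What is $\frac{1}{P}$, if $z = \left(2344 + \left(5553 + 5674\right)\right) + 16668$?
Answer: $\frac{176769759}{23228} \approx 7610.2$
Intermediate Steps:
$z = 30239$ ($z = \left(2344 + 11227\right) + 16668 = 13571 + 16668 = 30239$)
$P = \frac{23228}{176769759}$ ($P = \frac{46456}{\left(-10885 + 30239\right) \left(\left(3264 - 14777\right) + 29780\right)} = \frac{46456}{19354 \left(\left(3264 - 14777\right) + 29780\right)} = \frac{46456}{19354 \left(-11513 + 29780\right)} = \frac{46456}{19354 \cdot 18267} = \frac{46456}{353539518} = 46456 \cdot \frac{1}{353539518} = \frac{23228}{176769759} \approx 0.0001314$)
$\frac{1}{P} = \frac{1}{\frac{23228}{176769759}} = \frac{176769759}{23228}$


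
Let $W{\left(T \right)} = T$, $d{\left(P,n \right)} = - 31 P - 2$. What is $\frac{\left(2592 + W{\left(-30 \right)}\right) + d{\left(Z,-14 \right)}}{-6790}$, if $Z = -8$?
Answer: $- \frac{1404}{3395} \approx -0.41355$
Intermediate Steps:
$d{\left(P,n \right)} = -2 - 31 P$
$\frac{\left(2592 + W{\left(-30 \right)}\right) + d{\left(Z,-14 \right)}}{-6790} = \frac{\left(2592 - 30\right) - -246}{-6790} = \left(2562 + \left(-2 + 248\right)\right) \left(- \frac{1}{6790}\right) = \left(2562 + 246\right) \left(- \frac{1}{6790}\right) = 2808 \left(- \frac{1}{6790}\right) = - \frac{1404}{3395}$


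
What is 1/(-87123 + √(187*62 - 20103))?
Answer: -87123/7590425638 - I*√8509/7590425638 ≈ -1.1478e-5 - 1.2153e-8*I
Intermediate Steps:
1/(-87123 + √(187*62 - 20103)) = 1/(-87123 + √(11594 - 20103)) = 1/(-87123 + √(-8509)) = 1/(-87123 + I*√8509)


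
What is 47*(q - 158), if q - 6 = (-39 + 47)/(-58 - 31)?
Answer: -636192/89 ≈ -7148.2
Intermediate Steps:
q = 526/89 (q = 6 + (-39 + 47)/(-58 - 31) = 6 + 8/(-89) = 6 + 8*(-1/89) = 6 - 8/89 = 526/89 ≈ 5.9101)
47*(q - 158) = 47*(526/89 - 158) = 47*(-13536/89) = -636192/89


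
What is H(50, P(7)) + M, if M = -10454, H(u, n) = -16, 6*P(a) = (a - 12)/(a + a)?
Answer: -10470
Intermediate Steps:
P(a) = (-12 + a)/(12*a) (P(a) = ((a - 12)/(a + a))/6 = ((-12 + a)/((2*a)))/6 = ((-12 + a)*(1/(2*a)))/6 = ((-12 + a)/(2*a))/6 = (-12 + a)/(12*a))
H(50, P(7)) + M = -16 - 10454 = -10470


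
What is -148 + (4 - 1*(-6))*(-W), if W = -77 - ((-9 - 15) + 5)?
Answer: 432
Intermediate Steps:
W = -58 (W = -77 - (-24 + 5) = -77 - 1*(-19) = -77 + 19 = -58)
-148 + (4 - 1*(-6))*(-W) = -148 + (4 - 1*(-6))*(-1*(-58)) = -148 + (4 + 6)*58 = -148 + 10*58 = -148 + 580 = 432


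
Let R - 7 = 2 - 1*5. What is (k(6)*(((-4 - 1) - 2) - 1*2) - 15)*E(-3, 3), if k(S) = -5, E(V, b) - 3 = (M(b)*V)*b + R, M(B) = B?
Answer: -600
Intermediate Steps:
R = 4 (R = 7 + (2 - 1*5) = 7 + (2 - 5) = 7 - 3 = 4)
E(V, b) = 7 + V*b**2 (E(V, b) = 3 + ((b*V)*b + 4) = 3 + ((V*b)*b + 4) = 3 + (V*b**2 + 4) = 3 + (4 + V*b**2) = 7 + V*b**2)
(k(6)*(((-4 - 1) - 2) - 1*2) - 15)*E(-3, 3) = (-5*(((-4 - 1) - 2) - 1*2) - 15)*(7 - 3*3**2) = (-5*((-5 - 2) - 2) - 15)*(7 - 3*9) = (-5*(-7 - 2) - 15)*(7 - 27) = (-5*(-9) - 15)*(-20) = (45 - 15)*(-20) = 30*(-20) = -600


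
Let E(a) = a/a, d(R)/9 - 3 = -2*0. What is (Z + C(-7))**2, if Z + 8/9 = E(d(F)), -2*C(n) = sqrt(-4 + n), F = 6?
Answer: (2 - 9*I*sqrt(11))**2/324 ≈ -2.7377 - 0.36851*I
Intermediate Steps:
C(n) = -sqrt(-4 + n)/2
d(R) = 27 (d(R) = 27 + 9*(-2*0) = 27 + 9*0 = 27 + 0 = 27)
E(a) = 1
Z = 1/9 (Z = -8/9 + 1 = 1/9 ≈ 0.11111)
(Z + C(-7))**2 = (1/9 - sqrt(-4 - 7)/2)**2 = (1/9 - I*sqrt(11)/2)**2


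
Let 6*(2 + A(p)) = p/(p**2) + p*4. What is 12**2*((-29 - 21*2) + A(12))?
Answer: -9358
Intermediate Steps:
A(p) = -2 + 1/(6*p) + 2*p/3 (A(p) = -2 + (p/(p**2) + p*4)/6 = -2 + (p/p**2 + 4*p)/6 = -2 + (1/p + 4*p)/6 = -2 + (1/(6*p) + 2*p/3) = -2 + 1/(6*p) + 2*p/3)
12**2*((-29 - 21*2) + A(12)) = 12**2*((-29 - 21*2) + (1/6)*(1 + 4*12*(-3 + 12))/12) = 144*((-29 - 42) + (1/6)*(1/12)*(1 + 4*12*9)) = 144*(-71 + (1/6)*(1/12)*(1 + 432)) = 144*(-71 + (1/6)*(1/12)*433) = 144*(-71 + 433/72) = 144*(-4679/72) = -9358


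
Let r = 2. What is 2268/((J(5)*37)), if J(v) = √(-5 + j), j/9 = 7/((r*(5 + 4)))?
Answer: -756*I*√6/37 ≈ -50.049*I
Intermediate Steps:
j = 7/2 (j = 9*(7/((2*(5 + 4)))) = 9*(7/((2*9))) = 9*(7/18) = 7/2 ≈ 3.5000)
J(v) = I*√6/2 (J(v) = √(-5 + 7/2) = √(-3/2) = I*√6/2)
2268/((J(5)*37)) = 2268/(((I*√6/2)*37)) = 2268/((37*I*√6/2)) = 2268*(-I*√6/111) = -756*I*√6/37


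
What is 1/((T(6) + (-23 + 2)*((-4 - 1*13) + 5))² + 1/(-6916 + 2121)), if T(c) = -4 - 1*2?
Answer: 4795/290174219 ≈ 1.6525e-5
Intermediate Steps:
T(c) = -6 (T(c) = -4 - 2 = -6)
1/((T(6) + (-23 + 2)*((-4 - 1*13) + 5))² + 1/(-6916 + 2121)) = 1/((-6 + (-23 + 2)*((-4 - 1*13) + 5))² + 1/(-6916 + 2121)) = 1/((-6 - 21*((-4 - 13) + 5))² + 1/(-4795)) = 1/((-6 - 21*(-17 + 5))² - 1/4795) = 1/((-6 - 21*(-12))² - 1/4795) = 1/((-6 + 252)² - 1/4795) = 1/(246² - 1/4795) = 1/(60516 - 1/4795) = 1/(290174219/4795) = 4795/290174219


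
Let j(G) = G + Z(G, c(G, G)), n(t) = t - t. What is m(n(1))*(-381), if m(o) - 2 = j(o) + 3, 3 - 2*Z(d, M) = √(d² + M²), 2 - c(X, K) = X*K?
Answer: -4191/2 ≈ -2095.5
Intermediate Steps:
c(X, K) = 2 - K*X (c(X, K) = 2 - X*K = 2 - K*X)
Z(d, M) = 3/2 - √(M² + d²)/2 (Z(d, M) = 3/2 - √(d² + M²)/2 = 3/2 - √(M² + d²)/2)
n(t) = 0
j(G) = 3/2 + G - √(G² + (2 - G²)²)/2 (j(G) = G + (3/2 - √((2 - G*G)² + G²)/2) = G + (3/2 - √((2 - G²)² + G²)/2) = G + (3/2 - √(G² + (2 - G²)²)/2) = 3/2 + G - √(G² + (2 - G²)²)/2)
m(o) = 13/2 + o - √(o² + (-2 + o²)²)/2 (m(o) = 2 + ((3/2 + o - √(o² + (-2 + o²)²)/2) + 3) = 2 + (9/2 + o - √(o² + (-2 + o²)²)/2) = 13/2 + o - √(o² + (-2 + o²)²)/2)
m(n(1))*(-381) = (13/2 + 0 - √(0² + (-2 + 0²)²)/2)*(-381) = (13/2 + 0 - √(0 + (-2 + 0)²)/2)*(-381) = (13/2 + 0 - √(0 + (-2)²)/2)*(-381) = (13/2 + 0 - √(0 + 4)/2)*(-381) = (13/2 + 0 - √4/2)*(-381) = (13/2 + 0 - ½*2)*(-381) = (13/2 + 0 - 1)*(-381) = (11/2)*(-381) = -4191/2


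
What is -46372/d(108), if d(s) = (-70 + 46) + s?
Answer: -11593/21 ≈ -552.05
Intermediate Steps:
d(s) = -24 + s
-46372/d(108) = -46372/(-24 + 108) = -46372/84 = -46372*1/84 = -11593/21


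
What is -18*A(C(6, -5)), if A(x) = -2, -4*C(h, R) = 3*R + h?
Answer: 36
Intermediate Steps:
C(h, R) = -3*R/4 - h/4 (C(h, R) = -(3*R + h)/4 = -(h + 3*R)/4 = -3*R/4 - h/4)
-18*A(C(6, -5)) = -18*(-2) = 36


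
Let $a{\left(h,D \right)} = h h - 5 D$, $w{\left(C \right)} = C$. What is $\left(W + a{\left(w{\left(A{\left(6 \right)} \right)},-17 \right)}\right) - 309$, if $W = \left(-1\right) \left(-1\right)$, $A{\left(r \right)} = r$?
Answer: $-187$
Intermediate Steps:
$W = 1$
$a{\left(h,D \right)} = h^{2} - 5 D$
$\left(W + a{\left(w{\left(A{\left(6 \right)} \right)},-17 \right)}\right) - 309 = \left(1 + \left(6^{2} - -85\right)\right) - 309 = \left(1 + \left(36 + 85\right)\right) - 309 = \left(1 + 121\right) - 309 = 122 - 309 = -187$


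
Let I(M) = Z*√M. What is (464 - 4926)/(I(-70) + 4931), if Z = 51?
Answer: -22002122/24496831 + 227562*I*√70/24496831 ≈ -0.89816 + 0.077721*I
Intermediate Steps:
I(M) = 51*√M
(464 - 4926)/(I(-70) + 4931) = (464 - 4926)/(51*√(-70) + 4931) = -4462/(51*(I*√70) + 4931) = -4462/(51*I*√70 + 4931) = -4462/(4931 + 51*I*√70)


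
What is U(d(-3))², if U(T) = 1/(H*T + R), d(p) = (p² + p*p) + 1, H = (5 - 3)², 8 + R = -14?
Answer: 1/2916 ≈ 0.00034294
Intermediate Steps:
R = -22 (R = -8 - 14 = -22)
H = 4 (H = 2² = 4)
d(p) = 1 + 2*p² (d(p) = (p² + p²) + 1 = 2*p² + 1 = 1 + 2*p²)
U(T) = 1/(-22 + 4*T) (U(T) = 1/(4*T - 22) = 1/(-22 + 4*T))
U(d(-3))² = (1/(2*(-11 + 2*(1 + 2*(-3)²))))² = (1/(2*(-11 + 2*(1 + 2*9))))² = (1/(2*(-11 + 2*(1 + 18))))² = (1/(2*(-11 + 2*19)))² = (1/(2*(-11 + 38)))² = ((½)/27)² = ((½)*(1/27))² = (1/54)² = 1/2916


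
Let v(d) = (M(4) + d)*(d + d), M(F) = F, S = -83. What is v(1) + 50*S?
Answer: -4140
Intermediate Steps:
v(d) = 2*d*(4 + d) (v(d) = (4 + d)*(d + d) = (4 + d)*(2*d) = 2*d*(4 + d))
v(1) + 50*S = 2*1*(4 + 1) + 50*(-83) = 2*1*5 - 4150 = 10 - 4150 = -4140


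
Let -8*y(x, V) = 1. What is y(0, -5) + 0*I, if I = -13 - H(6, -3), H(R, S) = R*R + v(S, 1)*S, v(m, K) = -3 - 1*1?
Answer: -⅛ ≈ -0.12500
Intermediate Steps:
v(m, K) = -4 (v(m, K) = -3 - 1 = -4)
y(x, V) = -⅛ (y(x, V) = -⅛*1 = -⅛)
H(R, S) = R² - 4*S (H(R, S) = R*R - 4*S = R² - 4*S)
I = -61 (I = -13 - (6² - 4*(-3)) = -13 - (36 + 12) = -13 - 1*48 = -13 - 48 = -61)
y(0, -5) + 0*I = -⅛ + 0*(-61) = -⅛ + 0 = -⅛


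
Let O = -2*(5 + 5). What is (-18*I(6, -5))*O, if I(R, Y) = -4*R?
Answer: -8640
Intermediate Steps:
O = -20 (O = -2*10 = -20)
(-18*I(6, -5))*O = -(-72)*6*(-20) = -18*(-24)*(-20) = 432*(-20) = -8640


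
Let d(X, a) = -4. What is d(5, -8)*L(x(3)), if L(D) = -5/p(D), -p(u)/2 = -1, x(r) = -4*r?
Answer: 10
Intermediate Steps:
p(u) = 2 (p(u) = -2*(-1) = 2)
L(D) = -5/2
d(5, -8)*L(x(3)) = -4*(-5/2) = 10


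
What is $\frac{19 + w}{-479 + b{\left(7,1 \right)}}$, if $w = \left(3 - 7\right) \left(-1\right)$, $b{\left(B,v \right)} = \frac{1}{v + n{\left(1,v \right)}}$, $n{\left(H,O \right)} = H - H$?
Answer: $- \frac{23}{478} \approx -0.048117$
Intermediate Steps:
$n{\left(H,O \right)} = 0$
$b{\left(B,v \right)} = \frac{1}{v}$ ($b{\left(B,v \right)} = \frac{1}{v + 0} = \frac{1}{v}$)
$w = 4$ ($w = \left(-4\right) \left(-1\right) = 4$)
$\frac{19 + w}{-479 + b{\left(7,1 \right)}} = \frac{19 + 4}{-479 + 1^{-1}} = \frac{23}{-479 + 1} = \frac{23}{-478} = 23 \left(- \frac{1}{478}\right) = - \frac{23}{478}$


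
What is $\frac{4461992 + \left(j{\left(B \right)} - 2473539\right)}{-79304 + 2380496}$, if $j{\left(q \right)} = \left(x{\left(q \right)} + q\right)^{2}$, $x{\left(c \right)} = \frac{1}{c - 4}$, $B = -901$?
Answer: $\frac{2293479663161}{1884733777800} \approx 1.2169$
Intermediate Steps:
$x{\left(c \right)} = \frac{1}{-4 + c}$
$j{\left(q \right)} = \left(q + \frac{1}{-4 + q}\right)^{2}$ ($j{\left(q \right)} = \left(\frac{1}{-4 + q} + q\right)^{2} = \left(q + \frac{1}{-4 + q}\right)^{2}$)
$\frac{4461992 + \left(j{\left(B \right)} - 2473539\right)}{-79304 + 2380496} = \frac{4461992 + \left(\left(-901 + \frac{1}{-4 - 901}\right)^{2} - 2473539\right)}{-79304 + 2380496} = \frac{4461992 - \left(2473539 - \left(-901 + \frac{1}{-905}\right)^{2}\right)}{2301192} = \left(4461992 - \left(2473539 - \left(-901 - \frac{1}{905}\right)^{2}\right)\right) \frac{1}{2301192} = \left(4461992 - \left(2473539 - \left(- \frac{815406}{905}\right)^{2}\right)\right) \frac{1}{2301192} = \left(4461992 + \left(\frac{664886944836}{819025} - 2473539\right)\right) \frac{1}{2301192} = \left(4461992 - \frac{1361003334639}{819025}\right) \frac{1}{2301192} = \frac{2293479663161}{819025} \cdot \frac{1}{2301192} = \frac{2293479663161}{1884733777800}$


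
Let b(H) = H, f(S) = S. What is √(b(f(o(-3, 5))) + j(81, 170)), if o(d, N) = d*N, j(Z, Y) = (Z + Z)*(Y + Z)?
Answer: √40647 ≈ 201.61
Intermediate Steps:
j(Z, Y) = 2*Z*(Y + Z) (j(Z, Y) = (2*Z)*(Y + Z) = 2*Z*(Y + Z))
o(d, N) = N*d
√(b(f(o(-3, 5))) + j(81, 170)) = √(5*(-3) + 2*81*(170 + 81)) = √(-15 + 2*81*251) = √(-15 + 40662) = √40647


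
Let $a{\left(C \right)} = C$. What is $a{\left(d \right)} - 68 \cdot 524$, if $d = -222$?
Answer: $-35854$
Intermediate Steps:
$a{\left(d \right)} - 68 \cdot 524 = -222 - 68 \cdot 524 = -222 - 35632 = -35854$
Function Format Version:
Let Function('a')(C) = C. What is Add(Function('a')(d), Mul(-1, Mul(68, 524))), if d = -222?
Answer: -35854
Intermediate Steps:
Add(Function('a')(d), Mul(-1, Mul(68, 524))) = Add(-222, Mul(-1, Mul(68, 524))) = Add(-222, Mul(-1, 35632)) = Add(-222, -35632) = -35854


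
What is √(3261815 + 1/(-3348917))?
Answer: 9*√3732481849548218/304447 ≈ 1806.0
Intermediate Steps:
√(3261815 + 1/(-3348917)) = √(3261815 - 1/3348917) = √(10923547704354/3348917) = 9*√3732481849548218/304447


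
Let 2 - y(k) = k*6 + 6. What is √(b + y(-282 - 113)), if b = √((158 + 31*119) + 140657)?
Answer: √(2366 + 18*√446) ≈ 52.404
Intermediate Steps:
y(k) = -4 - 6*k (y(k) = 2 - (k*6 + 6) = 2 - (6*k + 6) = 2 - (6 + 6*k) = 2 + (-6 - 6*k) = -4 - 6*k)
b = 18*√446 (b = √((158 + 3689) + 140657) = √(3847 + 140657) = √144504 = 18*√446 ≈ 380.14)
√(b + y(-282 - 113)) = √(18*√446 + (-4 - 6*(-282 - 113))) = √(18*√446 + (-4 - 6*(-395))) = √(18*√446 + (-4 + 2370)) = √(18*√446 + 2366) = √(2366 + 18*√446)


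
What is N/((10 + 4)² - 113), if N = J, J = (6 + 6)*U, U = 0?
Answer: 0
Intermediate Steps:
J = 0 (J = (6 + 6)*0 = 12*0 = 0)
N = 0
N/((10 + 4)² - 113) = 0/((10 + 4)² - 113) = 0/(14² - 113) = 0/(196 - 113) = 0/83 = (1/83)*0 = 0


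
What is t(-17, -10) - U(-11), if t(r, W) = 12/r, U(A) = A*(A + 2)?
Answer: -1695/17 ≈ -99.706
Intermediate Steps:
U(A) = A*(2 + A)
t(-17, -10) - U(-11) = 12/(-17) - (-11)*(2 - 11) = 12*(-1/17) - (-11)*(-9) = -12/17 - 1*99 = -12/17 - 99 = -1695/17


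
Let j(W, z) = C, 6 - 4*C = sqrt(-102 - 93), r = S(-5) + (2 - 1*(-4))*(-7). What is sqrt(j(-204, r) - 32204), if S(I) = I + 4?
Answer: sqrt(-128810 - I*sqrt(195))/2 ≈ 0.0097271 - 179.45*I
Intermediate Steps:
S(I) = 4 + I
r = -43 (r = (4 - 5) + (2 - 1*(-4))*(-7) = -1 + (2 + 4)*(-7) = -1 + 6*(-7) = -1 - 42 = -43)
C = 3/2 - I*sqrt(195)/4 (C = 3/2 - sqrt(-102 - 93)/4 = 3/2 - I*sqrt(195)/4 ≈ 1.5 - 3.4911*I)
j(W, z) = 3/2 - I*sqrt(195)/4
sqrt(j(-204, r) - 32204) = sqrt((3/2 - I*sqrt(195)/4) - 32204) = sqrt(-64405/2 - I*sqrt(195)/4)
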